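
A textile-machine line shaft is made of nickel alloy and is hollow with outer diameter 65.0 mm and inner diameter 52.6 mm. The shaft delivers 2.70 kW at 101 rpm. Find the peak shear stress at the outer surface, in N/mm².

ω = 2π·101/60 = 10.58 rad/s, so T = P/ω = 2.70×10³ / 10.58 = 255.3 N·m.
J = π(d_o⁴ − d_i⁴)/32 = π(0.0650⁴ − 0.0526⁴)/32 = 1.001×10^-6 m⁴.
τ_max = T·r/J = 255.3 × 0.0325 / 1.001×10^-6 = 8.289×10^6 Pa.

8.29 N/mm²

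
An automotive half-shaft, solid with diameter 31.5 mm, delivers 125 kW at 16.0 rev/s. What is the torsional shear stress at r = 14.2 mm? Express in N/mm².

183 N/mm²

ω = 2π·16.0 = 100.5 rad/s, so T = P/ω = 125×10³ / 100.5 = 1243 N·m.
J = πd⁴/32 = π(0.0315)⁴/32 = 9.666×10^-8 m⁴.
Shear stress varies linearly with radius: τ = T·r/J = 1243 × 0.0142 / 9.666×10^-8 = 1.827×10^8 Pa.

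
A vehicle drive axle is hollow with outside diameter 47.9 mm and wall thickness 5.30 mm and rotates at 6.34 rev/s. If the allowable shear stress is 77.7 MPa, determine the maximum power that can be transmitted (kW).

42.2 kW

J = π(d_o⁴ − d_i⁴)/32 = π(0.0479⁴ − 0.0373⁴)/32 = 3.268×10^-7 m⁴.
T_max = τ_allow·J/r = 7.77×10^7 × 3.268×10^-7 / 0.0239 = 1060 N·m.
ω = 2π·6.34 = 39.84 rad/s, so P_max = T_max·ω = 4.223×10^4 W.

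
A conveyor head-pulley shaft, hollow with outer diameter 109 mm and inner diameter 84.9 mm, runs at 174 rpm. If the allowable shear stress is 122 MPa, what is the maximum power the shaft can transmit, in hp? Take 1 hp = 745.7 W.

479 hp

J = π(d_o⁴ − d_i⁴)/32 = π(0.109⁴ − 0.0849⁴)/32 = 8.757×10^-6 m⁴.
T_max = τ_allow·J/r = 1.22×10^8 × 8.757×10^-6 / 0.0545 = 19600 N·m.
ω = 2π·174/60 = 18.22 rad/s, so P_max = T_max·ω = 3.572×10^5 W.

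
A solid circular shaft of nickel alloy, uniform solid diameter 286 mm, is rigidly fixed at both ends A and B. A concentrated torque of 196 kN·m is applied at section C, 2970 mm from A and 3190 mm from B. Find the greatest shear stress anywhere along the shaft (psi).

3200 psi

With uniform GJ and both ends fixed, compatibility θ_AC = θ_CB gives T_A·a = T_B·b, together with T_A + T_B = T₀.
T_A = T₀·b/(a+b) = 196000·3190/6160 = 101500 N·m; T_B = 94500 N·m.
τ in each portion: τ_AC = 2.21×10^7 Pa, τ_CB = 2.06×10^7 Pa; maximum is in AC.
τ_max = T_AC·r/J = 101500·0.143/6.57×10^-4 = 2.210×10^7 Pa.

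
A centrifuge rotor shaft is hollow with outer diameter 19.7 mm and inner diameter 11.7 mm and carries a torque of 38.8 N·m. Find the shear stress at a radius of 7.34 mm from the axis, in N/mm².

J = π(d_o⁴ − d_i⁴)/32 = π(0.0197⁴ − 0.0117⁴)/32 = 1.295×10^-8 m⁴.
Shear stress varies linearly with radius: τ = T·r/J = 38.80 × 0.00734 / 1.295×10^-8 = 2.200×10^7 Pa.

22.0 N/mm²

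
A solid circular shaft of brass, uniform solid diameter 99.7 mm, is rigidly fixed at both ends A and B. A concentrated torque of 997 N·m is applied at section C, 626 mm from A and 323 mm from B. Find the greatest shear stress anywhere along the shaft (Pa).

3.38e6 Pa

With uniform GJ and both ends fixed, compatibility θ_AC = θ_CB gives T_A·a = T_B·b, together with T_A + T_B = T₀.
T_A = T₀·b/(a+b) = 997.0·323/949.0 = 339.3 N·m; T_B = 657.7 N·m.
τ in each portion: τ_AC = 1.74×10^6 Pa, τ_CB = 3.38×10^6 Pa; maximum is in CB.
τ_max = T_CB·r/J = 657.7·0.0498/9.70×10^-6 = 3.380×10^6 Pa.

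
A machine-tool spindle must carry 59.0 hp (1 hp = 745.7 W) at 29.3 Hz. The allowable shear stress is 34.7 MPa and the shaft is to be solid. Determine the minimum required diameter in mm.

ω = 2π·29.3 = 184.1 rad/s, so T = P/ω = 59.0×745.7 / 184.1 = 239.0 N·m.
For a solid shaft τ_max = 16T/(πd³), so d = (16T/(π τ_allow))^(1/3) = (16·239.0/(π·3.47×10^7))^(1/3) = 0.03273 m.

32.7 mm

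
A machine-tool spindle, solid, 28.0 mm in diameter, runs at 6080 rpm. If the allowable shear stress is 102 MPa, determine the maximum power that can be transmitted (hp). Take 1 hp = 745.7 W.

375 hp

J = πd⁴/32 = π(0.0280)⁴/32 = 6.034×10^-8 m⁴.
T_max = τ_allow·J/r = 1.02×10^8 × 6.034×10^-8 / 0.0140 = 439.6 N·m.
ω = 2π·6080/60 = 636.7 rad/s, so P_max = T_max·ω = 2.799×10^5 W.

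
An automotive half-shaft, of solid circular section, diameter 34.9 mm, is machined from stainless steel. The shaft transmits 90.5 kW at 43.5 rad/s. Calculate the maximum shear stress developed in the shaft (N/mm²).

249 N/mm²

ω = 43.5 rad/s, so T = P/ω = 90.5×10³ / 43.50 = 2080 N·m.
J = πd⁴/32 = π(0.0349)⁴/32 = 1.456×10^-7 m⁴.
τ_max = T·r/J = 2080 × 0.0175 / 1.456×10^-7 = 2.493×10^8 Pa.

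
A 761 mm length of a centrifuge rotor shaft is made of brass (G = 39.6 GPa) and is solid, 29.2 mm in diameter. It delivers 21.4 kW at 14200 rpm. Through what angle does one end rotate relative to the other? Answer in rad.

0.00387 rad

ω = 2π·14200/60 = 1487 rad/s, so T = P/ω = 21.4×10³ / 1487 = 14.39 N·m.
J = πd⁴/32 = π(0.0292)⁴/32 = 7.137×10^-8 m⁴.
θ = T·L/(G·J) = 14.39 × 0.761 / (39.6×10⁹ × 7.137×10^-8) = 3.875×10^-3 rad.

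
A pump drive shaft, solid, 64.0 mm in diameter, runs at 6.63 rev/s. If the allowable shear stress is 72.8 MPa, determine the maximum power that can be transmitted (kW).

J = πd⁴/32 = π(0.0640)⁴/32 = 1.647×10^-6 m⁴.
T_max = τ_allow·J/r = 7.28×10^7 × 1.647×10^-6 / 0.0320 = 3747 N·m.
ω = 2π·6.63 = 41.66 rad/s, so P_max = T_max·ω = 1.561×10^5 W.

156 kW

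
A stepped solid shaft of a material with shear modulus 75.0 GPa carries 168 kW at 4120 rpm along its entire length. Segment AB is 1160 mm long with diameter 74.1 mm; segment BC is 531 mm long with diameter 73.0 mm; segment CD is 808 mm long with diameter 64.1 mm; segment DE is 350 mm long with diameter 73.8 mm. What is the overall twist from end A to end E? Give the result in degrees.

0.354°

ω = 2π·4120/60 = 431.4 rad/s, so T = P/ω = 168×10³ / 431.4 = 389.4 N·m.
J_AB = π(0.0741)⁴/32 = 2.96×10^-6 m⁴; J_BC = π(0.0730)⁴/32 = 2.79×10^-6 m⁴; J_CD = π(0.0641)⁴/32 = 1.66×10^-6 m⁴; J_DE = π(0.0738)⁴/32 = 2.91×10^-6 m⁴.
θ = (T/G)·Σ L_i/J_i = (389.4/75.0×10⁹)·(1.16/2.96×10^-6 + 0.531/2.79×10^-6 + 0.808/1.66×10^-6 + 0.350/2.91×10^-6) = 6.179×10^-3 rad.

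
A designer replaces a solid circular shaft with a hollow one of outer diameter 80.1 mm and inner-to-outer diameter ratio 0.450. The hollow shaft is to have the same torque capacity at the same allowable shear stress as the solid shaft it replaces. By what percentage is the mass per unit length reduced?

18.0 %

Equal τ_max and T ⇒ the solid shaft needs d_s³ = d_o³(1−k⁴), so d_s = 80.1·(1−0.450⁴)^(1/3) = 78.99 mm.
Area ratio A_h/A_s = d_o²(1−k²)/d_s² = (1−k²)/(1−k⁴)^(2/3) = 0.8201.
Mass saving = 1 − 0.8201 = 18.0 %.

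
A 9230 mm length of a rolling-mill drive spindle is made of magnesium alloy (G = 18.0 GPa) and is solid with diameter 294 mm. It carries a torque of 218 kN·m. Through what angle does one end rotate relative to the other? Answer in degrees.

8.73°

J = πd⁴/32 = π(0.294)⁴/32 = 7.335×10^-4 m⁴.
θ = T·L/(G·J) = 218000 × 9.23 / (18.0×10⁹ × 7.335×10^-4) = 0.1524 rad.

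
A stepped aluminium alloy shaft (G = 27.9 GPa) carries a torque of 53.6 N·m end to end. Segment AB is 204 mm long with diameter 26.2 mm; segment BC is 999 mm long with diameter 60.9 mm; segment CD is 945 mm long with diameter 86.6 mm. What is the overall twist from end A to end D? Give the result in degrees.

0.586°

J_AB = π(0.0262)⁴/32 = 4.63×10^-8 m⁴; J_BC = π(0.0609)⁴/32 = 1.35×10^-6 m⁴; J_CD = π(0.0866)⁴/32 = 5.52×10^-6 m⁴.
θ = (T/G)·Σ L_i/J_i = (53.60/27.9×10⁹)·(0.204/4.63×10^-8 + 0.999/1.35×10^-6 + 0.945/5.52×10^-6) = 0.01022 rad.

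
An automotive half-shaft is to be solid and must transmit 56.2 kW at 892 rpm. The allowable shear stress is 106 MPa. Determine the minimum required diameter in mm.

30.7 mm

ω = 2π·892/60 = 93.41 rad/s, so T = P/ω = 56.2×10³ / 93.41 = 601.6 N·m.
For a solid shaft τ_max = 16T/(πd³), so d = (16T/(π τ_allow))^(1/3) = (16·601.6/(π·1.06×10^8))^(1/3) = 0.03069 m.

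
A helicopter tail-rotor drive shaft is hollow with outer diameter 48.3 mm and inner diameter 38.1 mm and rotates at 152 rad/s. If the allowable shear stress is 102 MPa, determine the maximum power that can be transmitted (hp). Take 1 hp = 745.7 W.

282 hp

J = π(d_o⁴ − d_i⁴)/32 = π(0.0483⁴ − 0.0381⁴)/32 = 3.274×10^-7 m⁴.
T_max = τ_allow·J/r = 1.02×10^8 × 3.274×10^-7 / 0.0241 = 1383 N·m.
ω = 152 rad/s, so P_max = T_max·ω = 2.102×10^5 W.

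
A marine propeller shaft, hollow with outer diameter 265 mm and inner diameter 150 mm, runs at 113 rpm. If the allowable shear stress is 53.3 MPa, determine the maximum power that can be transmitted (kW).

J = π(d_o⁴ − d_i⁴)/32 = π(0.265⁴ − 0.150⁴)/32 = 4.345×10^-4 m⁴.
T_max = τ_allow·J/r = 5.33×10^7 × 4.345×10^-4 / 0.133 = 174800 N·m.
ω = 2π·113/60 = 11.83 rad/s, so P_max = T_max·ω = 2.068×10^6 W.

2070 kW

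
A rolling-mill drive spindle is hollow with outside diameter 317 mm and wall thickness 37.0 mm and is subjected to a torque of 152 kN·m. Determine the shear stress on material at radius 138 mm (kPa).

32300 kPa

J = π(d_o⁴ − d_i⁴)/32 = π(0.317⁴ − 0.243⁴)/32 = 6.491×10^-4 m⁴.
Shear stress varies linearly with radius: τ = T·r/J = 152000 × 0.138 / 6.491×10^-4 = 3.232×10^7 Pa.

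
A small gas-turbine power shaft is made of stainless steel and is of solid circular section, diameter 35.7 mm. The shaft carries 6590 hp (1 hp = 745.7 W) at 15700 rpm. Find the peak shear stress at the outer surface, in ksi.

48.5 ksi

ω = 2π·15700/60 = 1644 rad/s, so T = P/ω = 6590×745.7 / 1644 = 2989 N·m.
J = πd⁴/32 = π(0.0357)⁴/32 = 1.595×10^-7 m⁴.
τ_max = T·r/J = 2989 × 0.0179 / 1.595×10^-7 = 3.346×10^8 Pa.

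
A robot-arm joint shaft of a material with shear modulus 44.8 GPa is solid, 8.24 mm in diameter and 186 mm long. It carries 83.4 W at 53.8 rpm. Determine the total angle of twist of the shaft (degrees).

7.78°

ω = 2π·53.8/60 = 5.634 rad/s, so T = P/ω = 83.4 / 5.634 = 14.80 N·m.
J = πd⁴/32 = π(0.00824)⁴/32 = 4.526×10^-10 m⁴.
θ = T·L/(G·J) = 14.80 × 0.186 / (44.8×10⁹ × 4.526×10^-10) = 0.1358 rad.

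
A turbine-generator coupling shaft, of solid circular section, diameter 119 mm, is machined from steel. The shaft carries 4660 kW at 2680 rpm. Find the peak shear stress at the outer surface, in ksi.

ω = 2π·2680/60 = 280.6 rad/s, so T = P/ω = 4660×10³ / 280.6 = 16600 N·m.
J = πd⁴/32 = π(0.119)⁴/32 = 1.969×10^-5 m⁴.
τ_max = T·r/J = 16600 × 0.0595 / 1.969×10^-5 = 5.018×10^7 Pa.

7.28 ksi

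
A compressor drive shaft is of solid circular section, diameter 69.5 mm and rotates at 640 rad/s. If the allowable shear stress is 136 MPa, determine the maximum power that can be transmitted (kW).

J = πd⁴/32 = π(0.0695)⁴/32 = 2.291×10^-6 m⁴.
T_max = τ_allow·J/r = 1.36×10^8 × 2.291×10^-6 / 0.0348 = 8964 N·m.
ω = 640 rad/s, so P_max = T_max·ω = 5.737×10^6 W.

5740 kW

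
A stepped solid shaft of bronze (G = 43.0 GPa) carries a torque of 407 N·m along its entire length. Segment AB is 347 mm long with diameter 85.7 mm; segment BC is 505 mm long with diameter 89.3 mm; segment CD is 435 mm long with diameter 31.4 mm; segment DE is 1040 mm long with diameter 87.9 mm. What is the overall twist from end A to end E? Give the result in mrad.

46.2 mrad

J_AB = π(0.0857)⁴/32 = 5.30×10^-6 m⁴; J_BC = π(0.0893)⁴/32 = 6.24×10^-6 m⁴; J_CD = π(0.0314)⁴/32 = 9.54×10^-8 m⁴; J_DE = π(0.0879)⁴/32 = 5.86×10^-6 m⁴.
θ = (T/G)·Σ L_i/J_i = (407.0/43.0×10⁹)·(0.347/5.30×10^-6 + 0.505/6.24×10^-6 + 0.435/9.54×10^-8 + 1.04/5.86×10^-6) = 0.04621 rad.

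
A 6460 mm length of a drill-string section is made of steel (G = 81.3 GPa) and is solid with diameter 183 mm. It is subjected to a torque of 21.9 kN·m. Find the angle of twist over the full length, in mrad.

J = πd⁴/32 = π(0.183)⁴/32 = 1.101×10^-4 m⁴.
θ = T·L/(G·J) = 21900 × 6.46 / (81.3×10⁹ × 1.101×10^-4) = 0.01580 rad.

15.8 mrad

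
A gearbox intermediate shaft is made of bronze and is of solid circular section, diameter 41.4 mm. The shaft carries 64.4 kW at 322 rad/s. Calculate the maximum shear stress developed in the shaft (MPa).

14.4 MPa

ω = 322 rad/s, so T = P/ω = 64.4×10³ / 322.0 = 200.0 N·m.
J = πd⁴/32 = π(0.0414)⁴/32 = 2.884×10^-7 m⁴.
τ_max = T·r/J = 200.0 × 0.0207 / 2.884×10^-7 = 1.435×10^7 Pa.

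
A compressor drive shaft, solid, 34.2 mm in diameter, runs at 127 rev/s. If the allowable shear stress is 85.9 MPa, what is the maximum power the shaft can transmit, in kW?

538 kW

J = πd⁴/32 = π(0.0342)⁴/32 = 1.343×10^-7 m⁴.
T_max = τ_allow·J/r = 8.59×10^7 × 1.343×10^-7 / 0.0171 = 674.7 N·m.
ω = 2π·127 = 798.0 rad/s, so P_max = T_max·ω = 5.384×10^5 W.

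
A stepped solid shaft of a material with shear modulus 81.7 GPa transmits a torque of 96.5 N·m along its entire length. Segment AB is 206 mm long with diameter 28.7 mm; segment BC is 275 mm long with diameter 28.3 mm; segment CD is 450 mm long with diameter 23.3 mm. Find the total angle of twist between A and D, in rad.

J_AB = π(0.0287)⁴/32 = 6.66×10^-8 m⁴; J_BC = π(0.0283)⁴/32 = 6.30×10^-8 m⁴; J_CD = π(0.0233)⁴/32 = 2.89×10^-8 m⁴.
θ = (T/G)·Σ L_i/J_i = (96.50/81.7×10⁹)·(0.206/6.66×10^-8 + 0.275/6.30×10^-8 + 0.450/2.89×10^-8) = 0.02718 rad.

0.0272 rad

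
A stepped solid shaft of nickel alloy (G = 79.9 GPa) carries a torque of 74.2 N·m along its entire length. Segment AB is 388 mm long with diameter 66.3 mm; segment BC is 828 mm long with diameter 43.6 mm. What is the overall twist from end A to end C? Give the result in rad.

0.00236 rad

J_AB = π(0.0663)⁴/32 = 1.90×10^-6 m⁴; J_BC = π(0.0436)⁴/32 = 3.55×10^-7 m⁴.
θ = (T/G)·Σ L_i/J_i = (74.20/79.9×10⁹)·(0.388/1.90×10^-6 + 0.828/3.55×10^-7) = 2.357×10^-3 rad.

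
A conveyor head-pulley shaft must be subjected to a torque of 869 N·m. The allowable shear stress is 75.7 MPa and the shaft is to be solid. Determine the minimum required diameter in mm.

For a solid shaft τ_max = 16T/(πd³), so d = (16T/(π τ_allow))^(1/3) = (16·869.0/(π·7.57×10^7))^(1/3) = 0.03881 m.

38.8 mm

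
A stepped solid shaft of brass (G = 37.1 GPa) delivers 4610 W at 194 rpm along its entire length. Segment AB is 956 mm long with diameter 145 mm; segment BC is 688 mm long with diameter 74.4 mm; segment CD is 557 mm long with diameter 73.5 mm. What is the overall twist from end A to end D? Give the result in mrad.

2.72 mrad

ω = 2π·194/60 = 20.32 rad/s, so T = P/ω = 4610 / 20.32 = 226.9 N·m.
J_AB = π(0.145)⁴/32 = 4.34×10^-5 m⁴; J_BC = π(0.0744)⁴/32 = 3.01×10^-6 m⁴; J_CD = π(0.0735)⁴/32 = 2.87×10^-6 m⁴.
θ = (T/G)·Σ L_i/J_i = (226.9/37.1×10⁹)·(0.956/4.34×10^-5 + 0.688/3.01×10^-6 + 0.557/2.87×10^-6) = 2.723×10^-3 rad.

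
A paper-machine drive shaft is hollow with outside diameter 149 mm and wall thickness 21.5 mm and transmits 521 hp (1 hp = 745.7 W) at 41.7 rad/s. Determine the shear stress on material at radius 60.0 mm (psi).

2250 psi

ω = 41.7 rad/s, so T = P/ω = 521×745.7 / 41.70 = 9317 N·m.
J = π(d_o⁴ − d_i⁴)/32 = π(0.149⁴ − 0.106⁴)/32 = 3.599×10^-5 m⁴.
Shear stress varies linearly with radius: τ = T·r/J = 9317 × 0.0600 / 3.599×10^-5 = 1.553×10^7 Pa.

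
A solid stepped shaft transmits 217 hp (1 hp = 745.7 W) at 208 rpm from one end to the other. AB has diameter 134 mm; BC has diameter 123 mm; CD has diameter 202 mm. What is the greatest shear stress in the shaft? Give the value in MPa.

20.3 MPa

ω = 2π·208/60 = 21.78 rad/s, so T = P/ω = 217×745.7 / 21.78 = 7429 N·m.
Under the same torque, τ_max = 16T/(πd³) is largest where d is smallest — segment BC (d = 123 mm).
τ_max = 16·7429/(π·(0.123)³) = 2.033×10^7 Pa.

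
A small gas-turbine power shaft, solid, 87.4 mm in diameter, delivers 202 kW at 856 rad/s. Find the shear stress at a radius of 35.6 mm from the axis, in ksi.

ω = 856 rad/s, so T = P/ω = 202×10³ / 856.0 = 236.0 N·m.
J = πd⁴/32 = π(0.0874)⁴/32 = 5.729×10^-6 m⁴.
Shear stress varies linearly with radius: τ = T·r/J = 236.0 × 0.0356 / 5.729×10^-6 = 1.466×10^6 Pa.

0.213 ksi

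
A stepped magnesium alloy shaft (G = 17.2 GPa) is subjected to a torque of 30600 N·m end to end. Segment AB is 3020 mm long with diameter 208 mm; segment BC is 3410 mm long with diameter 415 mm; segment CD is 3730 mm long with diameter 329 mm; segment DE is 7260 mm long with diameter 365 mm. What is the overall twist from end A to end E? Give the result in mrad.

44.5 mrad

J_AB = π(0.208)⁴/32 = 1.84×10^-4 m⁴; J_BC = π(0.415)⁴/32 = 2.91×10^-3 m⁴; J_CD = π(0.329)⁴/32 = 1.15×10^-3 m⁴; J_DE = π(0.365)⁴/32 = 1.74×10^-3 m⁴.
θ = (T/G)·Σ L_i/J_i = (30600/17.2×10⁹)·(3.02/1.84×10^-4 + 3.41/2.91×10^-3 + 3.73/1.15×10^-3 + 7.26/1.74×10^-3) = 0.04450 rad.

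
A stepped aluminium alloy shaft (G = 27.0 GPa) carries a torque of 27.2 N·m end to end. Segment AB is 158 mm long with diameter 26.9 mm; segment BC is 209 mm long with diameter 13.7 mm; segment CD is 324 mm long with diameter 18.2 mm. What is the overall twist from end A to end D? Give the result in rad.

0.0943 rad

J_AB = π(0.0269)⁴/32 = 5.14×10^-8 m⁴; J_BC = π(0.0137)⁴/32 = 3.46×10^-9 m⁴; J_CD = π(0.0182)⁴/32 = 1.08×10^-8 m⁴.
θ = (T/G)·Σ L_i/J_i = (27.20/27.0×10⁹)·(0.158/5.14×10^-8 + 0.209/3.46×10^-9 + 0.324/1.08×10^-8) = 0.09428 rad.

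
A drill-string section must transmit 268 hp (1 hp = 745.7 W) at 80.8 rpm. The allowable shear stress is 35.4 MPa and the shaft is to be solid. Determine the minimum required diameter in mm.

150 mm

ω = 2π·80.8/60 = 8.461 rad/s, so T = P/ω = 268×745.7 / 8.461 = 23620 N·m.
For a solid shaft τ_max = 16T/(πd³), so d = (16T/(π τ_allow))^(1/3) = (16·23620/(π·3.54×10^7))^(1/3) = 0.1503 m.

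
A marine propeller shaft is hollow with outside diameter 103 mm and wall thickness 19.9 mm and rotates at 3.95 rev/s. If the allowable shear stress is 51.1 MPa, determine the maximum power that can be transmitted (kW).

234 kW

J = π(d_o⁴ − d_i⁴)/32 = π(0.103⁴ − 0.0632⁴)/32 = 9.483×10^-6 m⁴.
T_max = τ_allow·J/r = 5.11×10^7 × 9.483×10^-6 / 0.0515 = 9410 N·m.
ω = 2π·3.95 = 24.82 rad/s, so P_max = T_max·ω = 2.335×10^5 W.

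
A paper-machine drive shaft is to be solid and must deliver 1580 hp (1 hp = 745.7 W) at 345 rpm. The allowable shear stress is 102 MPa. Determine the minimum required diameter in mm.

ω = 2π·345/60 = 36.13 rad/s, so T = P/ω = 1580×745.7 / 36.13 = 32610 N·m.
For a solid shaft τ_max = 16T/(πd³), so d = (16T/(π τ_allow))^(1/3) = (16·32610/(π·1.02×10^8))^(1/3) = 0.1176 m.

118 mm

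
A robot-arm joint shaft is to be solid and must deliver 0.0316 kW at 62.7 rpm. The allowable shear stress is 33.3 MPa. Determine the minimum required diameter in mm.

ω = 2π·62.7/60 = 6.566 rad/s, so T = P/ω = 0.0316×10³ / 6.566 = 4.813 N·m.
For a solid shaft τ_max = 16T/(πd³), so d = (16T/(π τ_allow))^(1/3) = (16·4.813/(π·3.33×10^7))^(1/3) = 0.009029 m.

9.03 mm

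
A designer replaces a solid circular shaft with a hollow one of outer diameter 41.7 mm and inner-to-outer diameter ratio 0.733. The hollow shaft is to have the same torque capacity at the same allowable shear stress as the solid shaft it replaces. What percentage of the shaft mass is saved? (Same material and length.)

Equal τ_max and T ⇒ the solid shaft needs d_s³ = d_o³(1−k⁴), so d_s = 41.7·(1−0.733⁴)^(1/3) = 37.22 mm.
Area ratio A_h/A_s = d_o²(1−k²)/d_s² = (1−k²)/(1−k⁴)^(2/3) = 0.5807.
Mass saving = 1 − 0.5807 = 41.9 %.

41.9 %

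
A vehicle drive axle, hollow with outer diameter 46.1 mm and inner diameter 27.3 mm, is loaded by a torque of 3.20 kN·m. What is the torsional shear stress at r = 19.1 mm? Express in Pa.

1.57e8 Pa

J = π(d_o⁴ − d_i⁴)/32 = π(0.0461⁴ − 0.0273⁴)/32 = 3.889×10^-7 m⁴.
Shear stress varies linearly with radius: τ = T·r/J = 3200 × 0.0191 / 3.889×10^-7 = 1.572×10^8 Pa.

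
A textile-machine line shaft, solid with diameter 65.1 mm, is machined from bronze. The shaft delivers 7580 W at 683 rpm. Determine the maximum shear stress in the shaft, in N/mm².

1.96 N/mm²

ω = 2π·683/60 = 71.52 rad/s, so T = P/ω = 7580 / 71.52 = 106.0 N·m.
J = πd⁴/32 = π(0.0651)⁴/32 = 1.763×10^-6 m⁴.
τ_max = T·r/J = 106.0 × 0.0325 / 1.763×10^-6 = 1.956×10^6 Pa.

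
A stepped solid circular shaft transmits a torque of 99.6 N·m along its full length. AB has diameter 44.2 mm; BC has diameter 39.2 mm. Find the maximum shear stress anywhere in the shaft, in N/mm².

8.42 N/mm²

Under the same torque, τ_max = 16T/(πd³) is largest where d is smallest — segment BC (d = 39.2 mm).
τ_max = 16·99.60/(π·(0.0392)³) = 8.421×10^6 Pa.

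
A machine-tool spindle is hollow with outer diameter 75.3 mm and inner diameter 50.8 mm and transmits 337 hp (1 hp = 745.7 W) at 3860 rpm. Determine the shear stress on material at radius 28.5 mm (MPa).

7.08 MPa

ω = 2π·3860/60 = 404.2 rad/s, so T = P/ω = 337×745.7 / 404.2 = 621.7 N·m.
J = π(d_o⁴ − d_i⁴)/32 = π(0.0753⁴ − 0.0508⁴)/32 = 2.502×10^-6 m⁴.
Shear stress varies linearly with radius: τ = T·r/J = 621.7 × 0.0285 / 2.502×10^-6 = 7.080×10^6 Pa.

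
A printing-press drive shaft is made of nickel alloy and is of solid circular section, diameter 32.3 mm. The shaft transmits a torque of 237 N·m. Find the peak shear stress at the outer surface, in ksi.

5.20 ksi

J = πd⁴/32 = π(0.0323)⁴/32 = 1.069×10^-7 m⁴.
τ_max = T·r/J = 237.0 × 0.0161 / 1.069×10^-7 = 3.582×10^7 Pa.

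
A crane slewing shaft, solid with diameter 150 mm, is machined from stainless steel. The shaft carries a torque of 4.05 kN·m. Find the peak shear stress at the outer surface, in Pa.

J = πd⁴/32 = π(0.150)⁴/32 = 4.970×10^-5 m⁴.
τ_max = T·r/J = 4050 × 0.0750 / 4.970×10^-5 = 6.112×10^6 Pa.

6.11e6 Pa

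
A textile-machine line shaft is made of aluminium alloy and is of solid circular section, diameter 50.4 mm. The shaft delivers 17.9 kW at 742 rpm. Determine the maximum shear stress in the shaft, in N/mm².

9.16 N/mm²

ω = 2π·742/60 = 77.70 rad/s, so T = P/ω = 17.9×10³ / 77.70 = 230.4 N·m.
J = πd⁴/32 = π(0.0504)⁴/32 = 6.335×10^-7 m⁴.
τ_max = T·r/J = 230.4 × 0.0252 / 6.335×10^-7 = 9.164×10^6 Pa.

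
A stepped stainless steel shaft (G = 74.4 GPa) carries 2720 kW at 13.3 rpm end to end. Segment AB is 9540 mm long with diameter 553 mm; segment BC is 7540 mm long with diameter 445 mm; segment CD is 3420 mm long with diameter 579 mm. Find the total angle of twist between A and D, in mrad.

86.8 mrad

ω = 2π·13.3/60 = 1.393 rad/s, so T = P/ω = 2720×10³ / 1.393 = 1.953e6 N·m.
J_AB = π(0.553)⁴/32 = 9.18×10^-3 m⁴; J_BC = π(0.445)⁴/32 = 3.85×10^-3 m⁴; J_CD = π(0.579)⁴/32 = 0.0110 m⁴.
θ = (T/G)·Σ L_i/J_i = (1.953e6/74.4×10⁹)·(9.54/9.18×10^-3 + 7.54/3.85×10^-3 + 3.42/0.0110) = 0.08682 rad.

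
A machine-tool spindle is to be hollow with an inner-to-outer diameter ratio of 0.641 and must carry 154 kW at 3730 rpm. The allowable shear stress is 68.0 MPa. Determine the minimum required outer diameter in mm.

32.9 mm

ω = 2π·3730/60 = 390.6 rad/s, so T = P/ω = 154×10³ / 390.6 = 394.3 N·m.
For a hollow shaft with d_i/d_o = 0.641: τ_max = 16T/(π d_o³ (1−k⁴)), so d_o = [16T/(π τ_allow (1−k⁴))]^(1/3) = [16·394.3/(π·6.80×10^7·0.8312)]^(1/3) = 0.03287 m.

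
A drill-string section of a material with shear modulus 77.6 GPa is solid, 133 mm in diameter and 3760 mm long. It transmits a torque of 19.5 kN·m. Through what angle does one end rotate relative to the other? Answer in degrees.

1.76°

J = πd⁴/32 = π(0.133)⁴/32 = 3.072×10^-5 m⁴.
θ = T·L/(G·J) = 19500 × 3.76 / (77.6×10⁹ × 3.072×10^-5) = 0.03076 rad.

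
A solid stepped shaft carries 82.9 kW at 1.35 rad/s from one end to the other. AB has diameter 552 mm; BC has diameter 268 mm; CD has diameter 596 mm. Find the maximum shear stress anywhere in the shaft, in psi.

2360 psi

ω = 1.35 rad/s, so T = P/ω = 82.9×10³ / 1.350 = 61410 N·m.
Under the same torque, τ_max = 16T/(πd³) is largest where d is smallest — segment BC (d = 268 mm).
τ_max = 16·61410/(π·(0.268)³) = 1.625×10^7 Pa.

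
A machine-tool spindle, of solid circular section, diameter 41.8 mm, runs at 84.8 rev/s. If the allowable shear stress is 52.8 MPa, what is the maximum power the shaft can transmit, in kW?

J = πd⁴/32 = π(0.0418)⁴/32 = 2.997×10^-7 m⁴.
T_max = τ_allow·J/r = 5.28×10^7 × 2.997×10^-7 / 0.0209 = 757.2 N·m.
ω = 2π·84.8 = 532.8 rad/s, so P_max = T_max·ω = 4.034×10^5 W.

403 kW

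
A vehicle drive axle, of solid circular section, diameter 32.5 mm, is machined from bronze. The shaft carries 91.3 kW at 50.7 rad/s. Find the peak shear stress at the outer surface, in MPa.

ω = 50.7 rad/s, so T = P/ω = 91.3×10³ / 50.70 = 1801 N·m.
J = πd⁴/32 = π(0.0325)⁴/32 = 1.095×10^-7 m⁴.
τ_max = T·r/J = 1801 × 0.0163 / 1.095×10^-7 = 2.672×10^8 Pa.

267 MPa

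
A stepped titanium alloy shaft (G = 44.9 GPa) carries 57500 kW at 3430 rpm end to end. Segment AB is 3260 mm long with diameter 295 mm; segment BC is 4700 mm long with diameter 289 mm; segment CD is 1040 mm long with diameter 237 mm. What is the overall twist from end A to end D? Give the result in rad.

0.0521 rad

ω = 2π·3430/60 = 359.2 rad/s, so T = P/ω = 57500×10³ / 359.2 = 160100 N·m.
J_AB = π(0.295)⁴/32 = 7.44×10^-4 m⁴; J_BC = π(0.289)⁴/32 = 6.85×10^-4 m⁴; J_CD = π(0.237)⁴/32 = 3.10×10^-4 m⁴.
θ = (T/G)·Σ L_i/J_i = (160100/44.9×10⁹)·(3.26/7.44×10^-4 + 4.70/6.85×10^-4 + 1.04/3.10×10^-4) = 0.05207 rad.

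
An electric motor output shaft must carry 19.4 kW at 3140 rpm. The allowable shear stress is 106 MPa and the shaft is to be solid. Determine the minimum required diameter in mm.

14.2 mm

ω = 2π·3140/60 = 328.8 rad/s, so T = P/ω = 19.4×10³ / 328.8 = 59.00 N·m.
For a solid shaft τ_max = 16T/(πd³), so d = (16T/(π τ_allow))^(1/3) = (16·59.00/(π·1.06×10^8))^(1/3) = 0.01415 m.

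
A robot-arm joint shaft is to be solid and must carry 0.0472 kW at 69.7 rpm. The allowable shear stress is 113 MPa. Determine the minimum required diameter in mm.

ω = 2π·69.7/60 = 7.299 rad/s, so T = P/ω = 0.0472×10³ / 7.299 = 6.467 N·m.
For a solid shaft τ_max = 16T/(πd³), so d = (16T/(π τ_allow))^(1/3) = (16·6.467/(π·1.13×10^8))^(1/3) = 0.006630 m.

6.63 mm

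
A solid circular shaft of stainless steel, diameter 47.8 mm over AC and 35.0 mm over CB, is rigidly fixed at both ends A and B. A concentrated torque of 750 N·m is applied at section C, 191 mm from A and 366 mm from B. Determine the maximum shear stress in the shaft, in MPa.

Compatibility: T_A·a/J_AC = T_B·b/J_CB with T_A + T_B = T₀.
J_AC = 5.13×10^-7 m⁴, J_CB = 1.47×10^-7 m⁴, so T_A = T₀·(J_AC/a)/((J_AC/a)+(J_CB/b)) = 652.2 N·m, T_B = 97.83 N·m.
τ in each portion: τ_AC = 3.04×10^7 Pa, τ_CB = 1.16×10^7 Pa; maximum is in AC.
τ_max = T_AC·r/J = 652.2·0.0239/5.13×10^-7 = 3.041×10^7 Pa.

30.4 MPa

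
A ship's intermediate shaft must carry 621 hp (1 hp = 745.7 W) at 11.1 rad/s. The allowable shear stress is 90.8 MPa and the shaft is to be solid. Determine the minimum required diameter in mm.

133 mm

ω = 11.1 rad/s, so T = P/ω = 621×745.7 / 11.10 = 41720 N·m.
For a solid shaft τ_max = 16T/(πd³), so d = (16T/(π τ_allow))^(1/3) = (16·41720/(π·9.08×10^7))^(1/3) = 0.1328 m.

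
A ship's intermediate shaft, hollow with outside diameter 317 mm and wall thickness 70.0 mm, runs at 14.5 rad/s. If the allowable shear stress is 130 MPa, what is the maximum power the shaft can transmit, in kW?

J = π(d_o⁴ − d_i⁴)/32 = π(0.317⁴ − 0.177⁴)/32 = 8.950×10^-4 m⁴.
T_max = τ_allow·J/r = 1.30×10^8 × 8.950×10^-4 / 0.159 = 734100 N·m.
ω = 14.5 rad/s, so P_max = T_max·ω = 1.064×10^7 W.

10600 kW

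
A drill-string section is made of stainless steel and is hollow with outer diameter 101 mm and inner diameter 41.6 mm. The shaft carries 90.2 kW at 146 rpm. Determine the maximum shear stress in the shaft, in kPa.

30000 kPa

ω = 2π·146/60 = 15.29 rad/s, so T = P/ω = 90.2×10³ / 15.29 = 5900 N·m.
J = π(d_o⁴ − d_i⁴)/32 = π(0.101⁴ − 0.0416⁴)/32 = 9.922×10^-6 m⁴.
τ_max = T·r/J = 5900 × 0.0505 / 9.922×10^-6 = 3.003×10^7 Pa.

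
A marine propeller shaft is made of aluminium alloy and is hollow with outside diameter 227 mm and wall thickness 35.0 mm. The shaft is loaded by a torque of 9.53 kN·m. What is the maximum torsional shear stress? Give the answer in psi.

J = π(d_o⁴ − d_i⁴)/32 = π(0.227⁴ − 0.157⁴)/32 = 2.010×10^-4 m⁴.
τ_max = T·r/J = 9530 × 0.114 / 2.010×10^-4 = 5.381×10^6 Pa.

780 psi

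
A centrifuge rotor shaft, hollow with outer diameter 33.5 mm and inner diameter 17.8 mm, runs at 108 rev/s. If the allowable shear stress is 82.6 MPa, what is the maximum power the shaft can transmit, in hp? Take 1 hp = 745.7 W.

J = π(d_o⁴ − d_i⁴)/32 = π(0.0335⁴ − 0.0178⁴)/32 = 1.138×10^-7 m⁴.
T_max = τ_allow·J/r = 8.26×10^7 × 1.138×10^-7 / 0.0168 = 561.1 N·m.
ω = 2π·108 = 678.6 rad/s, so P_max = T_max·ω = 3.808×10^5 W.

511 hp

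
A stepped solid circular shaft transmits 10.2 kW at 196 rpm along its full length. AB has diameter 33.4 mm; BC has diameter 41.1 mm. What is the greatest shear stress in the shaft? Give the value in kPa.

67900 kPa

ω = 2π·196/60 = 20.53 rad/s, so T = P/ω = 10.2×10³ / 20.53 = 497.0 N·m.
Under the same torque, τ_max = 16T/(πd³) is largest where d is smallest — segment AB (d = 33.4 mm).
τ_max = 16·497.0/(π·(0.0334)³) = 6.793×10^7 Pa.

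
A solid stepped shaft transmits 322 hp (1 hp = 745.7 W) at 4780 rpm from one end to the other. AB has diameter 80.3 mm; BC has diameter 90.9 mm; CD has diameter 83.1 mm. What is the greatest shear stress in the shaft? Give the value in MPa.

ω = 2π·4780/60 = 500.6 rad/s, so T = P/ω = 322×745.7 / 500.6 = 479.7 N·m.
Under the same torque, τ_max = 16T/(πd³) is largest where d is smallest — segment AB (d = 80.3 mm).
τ_max = 16·479.7/(π·(0.0803)³) = 4.718×10^6 Pa.

4.72 MPa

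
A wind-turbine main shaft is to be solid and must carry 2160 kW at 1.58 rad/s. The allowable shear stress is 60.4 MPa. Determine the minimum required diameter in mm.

487 mm

ω = 1.58 rad/s, so T = P/ω = 2160×10³ / 1.580 = 1.367e6 N·m.
For a solid shaft τ_max = 16T/(πd³), so d = (16T/(π τ_allow))^(1/3) = (16·1.367e6/(π·6.04×10^7))^(1/3) = 0.4867 m.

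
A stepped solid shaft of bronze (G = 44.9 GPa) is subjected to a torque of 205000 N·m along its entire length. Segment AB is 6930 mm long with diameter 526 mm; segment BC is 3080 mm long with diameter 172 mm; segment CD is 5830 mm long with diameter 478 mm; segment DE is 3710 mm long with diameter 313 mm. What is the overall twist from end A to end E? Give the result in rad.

J_AB = π(0.526)⁴/32 = 7.52×10^-3 m⁴; J_BC = π(0.172)⁴/32 = 8.59×10^-5 m⁴; J_CD = π(0.478)⁴/32 = 5.13×10^-3 m⁴; J_DE = π(0.313)⁴/32 = 9.42×10^-4 m⁴.
θ = (T/G)·Σ L_i/J_i = (205000/44.9×10⁹)·(6.93/7.52×10^-3 + 3.08/8.59×10^-5 + 5.83/5.13×10^-3 + 3.71/9.42×10^-4) = 0.1910 rad.

0.191 rad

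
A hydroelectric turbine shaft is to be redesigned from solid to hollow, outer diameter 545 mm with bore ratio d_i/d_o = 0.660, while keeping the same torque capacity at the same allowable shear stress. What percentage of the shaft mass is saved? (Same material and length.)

Equal τ_max and T ⇒ the solid shaft needs d_s³ = d_o³(1−k⁴), so d_s = 545·(1−0.660⁴)^(1/3) = 508.1 mm.
Area ratio A_h/A_s = d_o²(1−k²)/d_s² = (1−k²)/(1−k⁴)^(2/3) = 0.6494.
Mass saving = 1 − 0.6494 = 35.1 %.

35.1 %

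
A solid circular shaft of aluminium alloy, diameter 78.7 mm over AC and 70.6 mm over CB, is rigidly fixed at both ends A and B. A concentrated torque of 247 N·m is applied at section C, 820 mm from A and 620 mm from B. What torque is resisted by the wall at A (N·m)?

133 N·m

Compatibility: T_A·a/J_AC = T_B·b/J_CB with T_A + T_B = T₀.
J_AC = 3.77×10^-6 m⁴, J_CB = 2.44×10^-6 m⁴, so T_A = T₀·(J_AC/a)/((J_AC/a)+(J_CB/b)) = 133.0 N·m, T_B = 114.0 N·m.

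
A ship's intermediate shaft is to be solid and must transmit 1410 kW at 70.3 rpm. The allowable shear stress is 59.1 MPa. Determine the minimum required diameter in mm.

ω = 2π·70.3/60 = 7.362 rad/s, so T = P/ω = 1410×10³ / 7.362 = 191500 N·m.
For a solid shaft τ_max = 16T/(πd³), so d = (16T/(π τ_allow))^(1/3) = (16·191500/(π·5.91×10^7))^(1/3) = 0.2546 m.

255 mm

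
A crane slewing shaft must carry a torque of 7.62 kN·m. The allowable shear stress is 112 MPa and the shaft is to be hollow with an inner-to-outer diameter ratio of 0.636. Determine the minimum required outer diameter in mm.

74.5 mm

For a hollow shaft with d_i/d_o = 0.636: τ_max = 16T/(π d_o³ (1−k⁴)), so d_o = [16T/(π τ_allow (1−k⁴))]^(1/3) = [16·7620/(π·1.12×10^8·0.8364)]^(1/3) = 0.07455 m.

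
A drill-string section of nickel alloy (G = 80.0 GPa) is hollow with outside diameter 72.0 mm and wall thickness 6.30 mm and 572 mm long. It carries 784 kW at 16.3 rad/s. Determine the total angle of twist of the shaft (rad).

0.243 rad

ω = 16.3 rad/s, so T = P/ω = 784×10³ / 16.30 = 48100 N·m.
J = π(d_o⁴ − d_i⁴)/32 = π(0.0720⁴ − 0.0594⁴)/32 = 1.416×10^-6 m⁴.
θ = T·L/(G·J) = 48100 × 0.572 / (80.0×10⁹ × 1.416×10^-6) = 0.2428 rad.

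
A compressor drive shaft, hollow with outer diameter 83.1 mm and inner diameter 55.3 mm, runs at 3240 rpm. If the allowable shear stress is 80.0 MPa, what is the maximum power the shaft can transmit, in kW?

2460 kW

J = π(d_o⁴ − d_i⁴)/32 = π(0.0831⁴ − 0.0553⁴)/32 = 3.764×10^-6 m⁴.
T_max = τ_allow·J/r = 8.00×10^7 × 3.764×10^-6 / 0.0415 = 7246 N·m.
ω = 2π·3240/60 = 339.3 rad/s, so P_max = T_max·ω = 2.459×10^6 W.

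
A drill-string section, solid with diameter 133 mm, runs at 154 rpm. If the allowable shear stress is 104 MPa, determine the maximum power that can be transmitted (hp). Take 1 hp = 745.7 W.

1040 hp

J = πd⁴/32 = π(0.133)⁴/32 = 3.072×10^-5 m⁴.
T_max = τ_allow·J/r = 1.04×10^8 × 3.072×10^-5 / 0.0665 = 48040 N·m.
ω = 2π·154/60 = 16.13 rad/s, so P_max = T_max·ω = 7.748×10^5 W.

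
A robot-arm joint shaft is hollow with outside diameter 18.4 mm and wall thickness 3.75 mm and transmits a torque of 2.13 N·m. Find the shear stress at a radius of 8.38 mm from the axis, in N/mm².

1.81 N/mm²

J = π(d_o⁴ − d_i⁴)/32 = π(0.0184⁴ − 0.0109⁴)/32 = 9.867×10^-9 m⁴.
Shear stress varies linearly with radius: τ = T·r/J = 2.130 × 0.00838 / 9.867×10^-9 = 1.809×10^6 Pa.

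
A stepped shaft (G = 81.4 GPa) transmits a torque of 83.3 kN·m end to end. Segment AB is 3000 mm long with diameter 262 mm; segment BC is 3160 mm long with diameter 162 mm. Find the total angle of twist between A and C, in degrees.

J_AB = π(0.262)⁴/32 = 4.63×10^-4 m⁴; J_BC = π(0.162)⁴/32 = 6.76×10^-5 m⁴.
θ = (T/G)·Σ L_i/J_i = (83300/81.4×10⁹)·(3.00/4.63×10^-4 + 3.16/6.76×10^-5) = 0.05446 rad.

3.12°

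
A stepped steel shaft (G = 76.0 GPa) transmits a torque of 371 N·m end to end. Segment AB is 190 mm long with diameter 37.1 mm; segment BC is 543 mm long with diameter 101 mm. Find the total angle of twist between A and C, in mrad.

J_AB = π(0.0371)⁴/32 = 1.86×10^-7 m⁴; J_BC = π(0.101)⁴/32 = 1.02×10^-5 m⁴.
θ = (T/G)·Σ L_i/J_i = (371.0/76.0×10⁹)·(0.190/1.86×10^-7 + 0.543/1.02×10^-5) = 5.246×10^-3 rad.

5.25 mrad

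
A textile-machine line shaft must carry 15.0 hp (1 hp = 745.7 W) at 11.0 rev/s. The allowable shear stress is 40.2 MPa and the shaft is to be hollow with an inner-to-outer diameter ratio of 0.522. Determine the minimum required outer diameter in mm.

ω = 2π·11.0 = 69.12 rad/s, so T = P/ω = 15.0×745.7 / 69.12 = 161.8 N·m.
For a hollow shaft with d_i/d_o = 0.522: τ_max = 16T/(π d_o³ (1−k⁴)), so d_o = [16T/(π τ_allow (1−k⁴))]^(1/3) = [16·161.8/(π·4.02×10^7·0.9258)]^(1/3) = 0.02808 m.

28.1 mm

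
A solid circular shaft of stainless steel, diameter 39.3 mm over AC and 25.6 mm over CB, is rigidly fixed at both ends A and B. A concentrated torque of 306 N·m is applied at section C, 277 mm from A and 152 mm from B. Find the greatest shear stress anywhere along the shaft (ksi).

3.33 ksi

Compatibility: T_A·a/J_AC = T_B·b/J_CB with T_A + T_B = T₀.
J_AC = 2.34×10^-7 m⁴, J_CB = 4.22×10^-8 m⁴, so T_A = T₀·(J_AC/a)/((J_AC/a)+(J_CB/b)) = 230.4 N·m, T_B = 75.60 N·m.
τ in each portion: τ_AC = 1.93×10^7 Pa, τ_CB = 2.29×10^7 Pa; maximum is in CB.
τ_max = T_CB·r/J = 75.60·0.0128/4.22×10^-8 = 2.295×10^7 Pa.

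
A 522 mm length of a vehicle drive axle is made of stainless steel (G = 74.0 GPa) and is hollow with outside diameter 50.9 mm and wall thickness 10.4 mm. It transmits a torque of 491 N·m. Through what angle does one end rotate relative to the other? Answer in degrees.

0.343°

J = π(d_o⁴ − d_i⁴)/32 = π(0.0509⁴ − 0.0301⁴)/32 = 5.784×10^-7 m⁴.
θ = T·L/(G·J) = 491.0 × 0.522 / (74.0×10⁹ × 5.784×10^-7) = 5.988×10^-3 rad.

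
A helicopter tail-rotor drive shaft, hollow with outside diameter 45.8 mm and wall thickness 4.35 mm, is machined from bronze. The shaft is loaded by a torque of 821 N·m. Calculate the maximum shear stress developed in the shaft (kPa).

J = π(d_o⁴ − d_i⁴)/32 = π(0.0458⁴ − 0.0371⁴)/32 = 2.460×10^-7 m⁴.
τ_max = T·r/J = 821.0 × 0.0229 / 2.460×10^-7 = 7.643×10^7 Pa.

76400 kPa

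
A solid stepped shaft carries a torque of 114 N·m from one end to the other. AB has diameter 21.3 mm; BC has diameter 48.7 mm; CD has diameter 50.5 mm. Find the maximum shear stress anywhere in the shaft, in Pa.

Under the same torque, τ_max = 16T/(πd³) is largest where d is smallest — segment AB (d = 21.3 mm).
τ_max = 16·114.0/(π·(0.0213)³) = 6.008×10^7 Pa.

6.01e7 Pa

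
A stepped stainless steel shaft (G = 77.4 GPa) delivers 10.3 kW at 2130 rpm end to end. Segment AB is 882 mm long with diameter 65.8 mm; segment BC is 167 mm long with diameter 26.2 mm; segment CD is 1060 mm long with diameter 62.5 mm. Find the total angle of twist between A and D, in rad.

0.00286 rad

ω = 2π·2130/60 = 223.1 rad/s, so T = P/ω = 10.3×10³ / 223.1 = 46.18 N·m.
J_AB = π(0.0658)⁴/32 = 1.84×10^-6 m⁴; J_BC = π(0.0262)⁴/32 = 4.63×10^-8 m⁴; J_CD = π(0.0625)⁴/32 = 1.50×10^-6 m⁴.
θ = (T/G)·Σ L_i/J_i = (46.18/77.4×10⁹)·(0.882/1.84×10^-6 + 0.167/4.63×10^-8 + 1.06/1.50×10^-6) = 2.862×10^-3 rad.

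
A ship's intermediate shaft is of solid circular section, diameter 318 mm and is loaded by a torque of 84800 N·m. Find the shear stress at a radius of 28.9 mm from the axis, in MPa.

2.44 MPa

J = πd⁴/32 = π(0.318)⁴/32 = 1.004×10^-3 m⁴.
Shear stress varies linearly with radius: τ = T·r/J = 84800 × 0.0289 / 1.004×10^-3 = 2.441×10^6 Pa.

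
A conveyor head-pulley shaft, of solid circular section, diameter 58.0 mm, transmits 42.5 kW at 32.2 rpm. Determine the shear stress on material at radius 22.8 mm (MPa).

ω = 2π·32.2/60 = 3.372 rad/s, so T = P/ω = 42.5×10³ / 3.372 = 12600 N·m.
J = πd⁴/32 = π(0.0580)⁴/32 = 1.111×10^-6 m⁴.
Shear stress varies linearly with radius: τ = T·r/J = 12600 × 0.0228 / 1.111×10^-6 = 2.587×10^8 Pa.

259 MPa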